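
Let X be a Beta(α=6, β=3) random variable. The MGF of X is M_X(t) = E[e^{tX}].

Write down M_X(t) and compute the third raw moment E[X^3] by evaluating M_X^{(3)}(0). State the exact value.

E[X^3] = d^3M/dt^3 |_{t=0} = 56/165

M_X(t) = ₁F₁(6; 9; t)
dM/dt = 2*₁F₁(7; 10; t)/3
d^2M/dt^2 = 7*₁F₁(8; 11; t)/15
d^3M/dt^3 = 56*₁F₁(9; 12; t)/165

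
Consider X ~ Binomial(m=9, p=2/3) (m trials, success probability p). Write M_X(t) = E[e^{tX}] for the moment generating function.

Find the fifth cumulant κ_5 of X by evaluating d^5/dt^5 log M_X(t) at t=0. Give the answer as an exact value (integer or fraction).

κ_5 = K^(5)(0) = 10/9

M_X(t) = (2*e^(t)/3 + 1/3)^9
K_X(t) = log M_X(t) = 9*log(2*e^(t)/3 + 1/3)
K^(5)(t) = (-144*e^(4*t) + 792*e^(3*t) - 396*e^(2*t) + 18*e^(t))/(32*e^(5*t) + 80*e^(4*t) + 80*e^(3*t) + 40*e^(2*t) + 10*e^(t) + 1)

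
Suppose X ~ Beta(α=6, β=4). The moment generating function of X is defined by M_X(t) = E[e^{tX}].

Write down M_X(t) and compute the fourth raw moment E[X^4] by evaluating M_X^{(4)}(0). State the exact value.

M_X(t) = ₁F₁(6; 10; t)
D^4[M](t) = 126*₁F₁(10; 14; t)/715

E[X^4] = D^4[M](0) = 126/715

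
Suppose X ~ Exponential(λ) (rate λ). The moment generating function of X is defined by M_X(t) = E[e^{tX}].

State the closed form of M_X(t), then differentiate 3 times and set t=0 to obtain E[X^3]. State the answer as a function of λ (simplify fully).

E[X^3] = D^3[M](0) = 6/λ^3

M_X(t) = λ/(λ - t)
D^3[M](t) = 6*λ/(λ^4 - 4*λ^3*t + 6*λ^2*t^2 - 4*λ*t^3 + t^4)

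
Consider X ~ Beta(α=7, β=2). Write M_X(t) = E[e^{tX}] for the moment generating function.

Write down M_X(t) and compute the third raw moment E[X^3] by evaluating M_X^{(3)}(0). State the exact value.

M_X(t) = ₁F₁(7; 9; t)
M′(t) = 7*₁F₁(8; 10; t)/9
M′′(t) = 28*₁F₁(9; 11; t)/45
M′′′(t) = 28*₁F₁(10; 12; t)/55

E[X^3] = M′′′(0) = 28/55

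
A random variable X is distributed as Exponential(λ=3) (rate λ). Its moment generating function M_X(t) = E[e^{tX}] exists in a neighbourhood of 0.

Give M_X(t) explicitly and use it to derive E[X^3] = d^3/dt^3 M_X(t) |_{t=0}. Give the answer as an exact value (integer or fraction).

E[X^3] = D^3[M](0) = 2/9

M_X(t) = 3/(3 - t)
D^3[M](t) = 18/(t^4 - 12*t^3 + 54*t^2 - 108*t + 81)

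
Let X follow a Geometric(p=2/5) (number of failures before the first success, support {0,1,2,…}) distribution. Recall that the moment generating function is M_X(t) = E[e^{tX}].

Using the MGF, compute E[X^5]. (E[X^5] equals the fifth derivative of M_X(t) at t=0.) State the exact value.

E[X^5] = M′′′′′(0) = 5403/2

M_X(t) = 2/(5*(1 - 3*e^(t)/5))
M′(t) = 6*e^(t)/(9*e^(2*t) - 30*e^(t) + 25)
M′′(t) = (-18*e^(2*t) - 30*e^(t))/(27*e^(3*t) - 135*e^(2*t) + 225*e^(t) - 125)
M′′′(t) = (54*e^(3*t) + 360*e^(2*t) + 150*e^(t))/(81*e^(4*t) - 540*e^(3*t) + 1350*e^(2*t) - 1500*e^(t) + 625)
M′′′′(t) = (-162*e^(4*t) - 2970*e^(3*t) - 4950*e^(2*t) - 750*e^(t))/(243*e^(5*t) - 2025*e^(4*t) + 6750*e^(3*t) - 11250*e^(2*t) + 9375*e^(t) - 3125)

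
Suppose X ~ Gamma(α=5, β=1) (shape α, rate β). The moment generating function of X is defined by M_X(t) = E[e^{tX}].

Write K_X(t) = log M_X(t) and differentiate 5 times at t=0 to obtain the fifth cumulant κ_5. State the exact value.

κ_5 = D^5[K](0) = 120

M_X(t) = (1 - t)^(-5)
K_X(t) = log M_X(t) = -5*log(1 - t)
D^5[K](t) = -120/(t^5 - 5*t^4 + 10*t^3 - 10*t^2 + 5*t - 1)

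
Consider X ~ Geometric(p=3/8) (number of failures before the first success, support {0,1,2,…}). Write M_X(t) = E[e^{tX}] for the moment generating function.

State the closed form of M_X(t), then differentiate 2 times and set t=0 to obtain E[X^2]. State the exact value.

M_X(t) = 3/(8*(1 - 5*e^(t)/8))
D^2[M](t) = (-75*e^(2*t) - 120*e^(t))/(125*e^(3*t) - 600*e^(2*t) + 960*e^(t) - 512)

E[X^2] = D^2[M](0) = 65/9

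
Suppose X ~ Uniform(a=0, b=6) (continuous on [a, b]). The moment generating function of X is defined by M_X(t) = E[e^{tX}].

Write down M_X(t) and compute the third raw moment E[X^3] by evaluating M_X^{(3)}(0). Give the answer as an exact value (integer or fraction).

M_X(t) = (e^(6*t) - 1)/(6*t)
dM/dt = (6*t*e^(6*t) - e^(6*t) + 1)/(6*t^2)
d^2M/dt^2 = (18*t^2*e^(6*t) - 6*t*e^(6*t) + e^(6*t) - 1)/(3*t^3)
d^3M/dt^3 = (36*t^3*e^(6*t) - 18*t^2*e^(6*t) + 6*t*e^(6*t) - e^(6*t) + 1)/t^4

E[X^3] = d^3M/dt^3 |_{t=0} = 54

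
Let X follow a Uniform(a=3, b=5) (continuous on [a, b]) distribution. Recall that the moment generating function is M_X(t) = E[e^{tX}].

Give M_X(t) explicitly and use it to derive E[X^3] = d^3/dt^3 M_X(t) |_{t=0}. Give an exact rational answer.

E[X^3] = d^3M/dt^3 |_{t=0} = 68

M_X(t) = (e^(5*t) - e^(3*t))/(2*t)
dM/dt = (5*t*e^(5*t) - 3*t*e^(3*t) - e^(5*t) + e^(3*t))/(2*t^2)
d^2M/dt^2 = (25*t^2*e^(5*t) - 9*t^2*e^(3*t) - 10*t*e^(5*t) + 6*t*e^(3*t) + 2*e^(5*t) - 2*e^(3*t))/(2*t^3)
d^3M/dt^3 = (125*t^3*e^(5*t) - 27*t^3*e^(3*t) - 75*t^2*e^(5*t) + 27*t^2*e^(3*t) + 30*t*e^(5*t) - 18*t*e^(3*t) - 6*e^(5*t) + 6*e^(3*t))/(2*t^4)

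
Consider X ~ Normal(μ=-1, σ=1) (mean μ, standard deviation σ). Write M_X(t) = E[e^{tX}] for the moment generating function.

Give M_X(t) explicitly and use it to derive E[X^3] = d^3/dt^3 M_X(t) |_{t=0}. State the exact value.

E[X^3] = D^3[M](0) = -4

M_X(t) = e^(t^2/2 - t)
D^3[M](t) = (t^3*e^(t^2/2) - 3*t^2*e^(t^2/2) + 6*t*e^(t^2/2) - 4*e^(t^2/2))*e^(-t)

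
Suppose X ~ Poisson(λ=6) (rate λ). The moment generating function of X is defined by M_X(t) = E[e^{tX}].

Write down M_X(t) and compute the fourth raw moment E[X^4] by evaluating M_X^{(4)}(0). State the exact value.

M_X(t) = e^(6*e^(t) - 6)
M′(t) = 6*e^(-6)*e^(t)*e^(6*e^(t))
M′′(t) = (36*e^(2*t)*e^(6*e^(t)) + 6*e^(t)*e^(6*e^(t)))*e^(-6)
M′′′(t) = (216*e^(3*t)*e^(6*e^(t)) + 108*e^(2*t)*e^(6*e^(t)) + 6*e^(t)*e^(6*e^(t)))*e^(-6)
M′′′′(t) = (1296*e^(4*t)*e^(6*e^(t)) + 1296*e^(3*t)*e^(6*e^(t)) + 252*e^(2*t)*e^(6*e^(t)) + 6*e^(t)*e^(6*e^(t)))*e^(-6)

E[X^4] = M′′′′(0) = 2850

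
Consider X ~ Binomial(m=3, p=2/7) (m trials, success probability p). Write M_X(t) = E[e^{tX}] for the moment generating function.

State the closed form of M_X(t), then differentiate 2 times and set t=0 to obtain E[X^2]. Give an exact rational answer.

E[X^2] = M′′(0) = 66/49

M_X(t) = (2*e^(t)/7 + 5/7)^3
M′(t) = 24*e^(3*t)/343 + 120*e^(2*t)/343 + 150*e^(t)/343
M′′(t) = 72*e^(3*t)/343 + 240*e^(2*t)/343 + 150*e^(t)/343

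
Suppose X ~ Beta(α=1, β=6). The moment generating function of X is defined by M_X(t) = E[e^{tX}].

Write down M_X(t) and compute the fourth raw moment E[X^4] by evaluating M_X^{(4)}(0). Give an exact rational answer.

E[X^4] = d^4M/dt^4 |_{t=0} = 1/210

M_X(t) = ₁F₁(1; 7; t)
dM/dt = ₁F₁(2; 8; t)/7
d^2M/dt^2 = ₁F₁(3; 9; t)/28
d^3M/dt^3 = ₁F₁(4; 10; t)/84
d^4M/dt^4 = ₁F₁(5; 11; t)/210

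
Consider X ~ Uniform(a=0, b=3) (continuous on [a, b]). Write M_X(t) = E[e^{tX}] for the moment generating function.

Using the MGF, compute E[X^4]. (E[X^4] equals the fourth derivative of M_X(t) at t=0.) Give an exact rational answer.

E[X^4] = d^4M/dt^4 |_{t=0} = 81/5

M_X(t) = (e^(3*t) - 1)/(3*t)
dM/dt = (3*t*e^(3*t) - e^(3*t) + 1)/(3*t^2)
d^2M/dt^2 = (9*t^2*e^(3*t) - 6*t*e^(3*t) + 2*e^(3*t) - 2)/(3*t^3)
d^3M/dt^3 = (9*t^3*e^(3*t) - 9*t^2*e^(3*t) + 6*t*e^(3*t) - 2*e^(3*t) + 2)/t^4
d^4M/dt^4 = (27*t^4*e^(3*t) - 36*t^3*e^(3*t) + 36*t^2*e^(3*t) - 24*t*e^(3*t) + 8*e^(3*t) - 8)/t^5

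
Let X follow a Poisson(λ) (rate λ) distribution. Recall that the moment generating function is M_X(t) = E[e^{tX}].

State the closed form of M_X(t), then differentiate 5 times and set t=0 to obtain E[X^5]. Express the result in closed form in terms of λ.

E[X^5] = D^5[M](0) = λ*(λ^4 + 10*λ^3 + 25*λ^2 + 15*λ + 1)

M_X(t) = e^(λ*(e^(t) - 1))
D^5[M](t) = (λ^5*e^(5*t)*e^(λ*e^(t)) + 10*λ^4*e^(4*t)*e^(λ*e^(t)) + 25*λ^3*e^(3*t)*e^(λ*e^(t)) + 15*λ^2*e^(2*t)*e^(λ*e^(t)) + λ*e^(t)*e^(λ*e^(t)))*e^(-λ)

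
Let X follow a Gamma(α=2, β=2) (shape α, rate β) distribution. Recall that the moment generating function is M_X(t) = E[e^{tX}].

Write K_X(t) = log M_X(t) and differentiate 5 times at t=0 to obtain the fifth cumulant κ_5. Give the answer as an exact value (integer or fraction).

M_X(t) = 4/(2 - t)^2
K_X(t) = log M_X(t) = -2*log(2 - t) + 2*log(2)
D^5[K](t) = -48/(t^5 - 10*t^4 + 40*t^3 - 80*t^2 + 80*t - 32)

κ_5 = D^5[K](0) = 3/2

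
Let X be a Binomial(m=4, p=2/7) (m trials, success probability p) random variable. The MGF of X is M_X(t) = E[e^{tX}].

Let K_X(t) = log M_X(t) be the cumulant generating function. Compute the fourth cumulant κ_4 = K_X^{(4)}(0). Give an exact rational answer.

M_X(t) = (2*e^(t)/7 + 5/7)^4
K_X(t) = log M_X(t) = 4*log(2*e^(t)/7 + 5/7)
K′(t) = 8*e^(t)/(2*e^(t) + 5)
K′′(t) = 40*e^(t)/(4*e^(2*t) + 20*e^(t) + 25)
K′′′(t) = (-80*e^(2*t) + 200*e^(t))/(8*e^(3*t) + 60*e^(2*t) + 150*e^(t) + 125)
K′′′′(t) = (160*e^(3*t) - 1600*e^(2*t) + 1000*e^(t))/(16*e^(4*t) + 160*e^(3*t) + 600*e^(2*t) + 1000*e^(t) + 625)

κ_4 = K′′′′(0) = -440/2401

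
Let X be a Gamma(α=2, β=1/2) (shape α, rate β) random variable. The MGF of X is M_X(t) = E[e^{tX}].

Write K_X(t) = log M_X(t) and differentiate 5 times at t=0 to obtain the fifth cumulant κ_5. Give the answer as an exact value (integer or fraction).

κ_5 = K^(5)(0) = 1536

M_X(t) = 1/(4*(1/2 - t)^2)
K_X(t) = log M_X(t) = -2*log(1/2 - t) - 2*log(2)
K^(5)(t) = -1536/(32*t^5 - 80*t^4 + 80*t^3 - 40*t^2 + 10*t - 1)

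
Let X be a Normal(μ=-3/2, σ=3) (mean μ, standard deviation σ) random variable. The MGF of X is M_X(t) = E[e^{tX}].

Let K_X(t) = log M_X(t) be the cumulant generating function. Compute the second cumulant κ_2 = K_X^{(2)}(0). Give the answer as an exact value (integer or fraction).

κ_2 = d^2K/dt^2 |_{t=0} = 9

M_X(t) = e^(9*t^2/2 - 3*t/2)
K_X(t) = log M_X(t) = 9*t^2/2 - 3*t/2
dK/dt = 9*t - 3/2
d^2K/dt^2 = 9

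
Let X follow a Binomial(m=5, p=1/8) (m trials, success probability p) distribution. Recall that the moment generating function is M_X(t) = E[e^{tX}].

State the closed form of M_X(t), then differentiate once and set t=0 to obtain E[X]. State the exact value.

M_X(t) = (e^(t)/8 + 7/8)^5
M^(1)(t) = 5*e^(5*t)/32768 + 35*e^(4*t)/8192 + 735*e^(3*t)/16384 + 1715*e^(2*t)/8192 + 12005*e^(t)/32768

E[X] = M^(1)(0) = 5/8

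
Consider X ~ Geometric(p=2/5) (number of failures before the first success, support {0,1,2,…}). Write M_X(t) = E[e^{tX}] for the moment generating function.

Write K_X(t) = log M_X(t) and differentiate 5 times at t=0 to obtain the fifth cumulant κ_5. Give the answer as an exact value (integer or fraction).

κ_5 = K′′′′′(0) = 690

M_X(t) = 2/(5*(1 - 3*e^(t)/5))
K_X(t) = log M_X(t) = -log(1 - 3*e^(t)/5) - log(5) + log(2)
K′(t) = -3*e^(t)/(3*e^(t) - 5)
K′′(t) = 15*e^(t)/(9*e^(2*t) - 30*e^(t) + 25)
K′′′(t) = (-45*e^(2*t) - 75*e^(t))/(27*e^(3*t) - 135*e^(2*t) + 225*e^(t) - 125)
K′′′′(t) = (135*e^(3*t) + 900*e^(2*t) + 375*e^(t))/(81*e^(4*t) - 540*e^(3*t) + 1350*e^(2*t) - 1500*e^(t) + 625)
K′′′′′(t) = (-405*e^(4*t) - 7425*e^(3*t) - 12375*e^(2*t) - 1875*e^(t))/(243*e^(5*t) - 2025*e^(4*t) + 6750*e^(3*t) - 11250*e^(2*t) + 9375*e^(t) - 3125)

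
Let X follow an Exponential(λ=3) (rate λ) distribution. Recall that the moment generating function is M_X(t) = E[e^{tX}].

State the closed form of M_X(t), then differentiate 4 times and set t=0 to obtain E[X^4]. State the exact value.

E[X^4] = M^(4)(0) = 8/27

M_X(t) = 3/(3 - t)
M^(4)(t) = -72/(t^5 - 15*t^4 + 90*t^3 - 270*t^2 + 405*t - 243)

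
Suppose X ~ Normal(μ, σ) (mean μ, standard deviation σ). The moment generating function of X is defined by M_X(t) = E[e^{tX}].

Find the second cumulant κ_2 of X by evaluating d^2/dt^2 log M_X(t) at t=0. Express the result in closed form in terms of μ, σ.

κ_2 = d^2K/dt^2 |_{t=0} = σ^2

M_X(t) = e^(μ*t + σ^2*t^2/2)
K_X(t) = log M_X(t) = μ*t + σ^2*t^2/2
dK/dt = μ + σ^2*t
d^2K/dt^2 = σ^2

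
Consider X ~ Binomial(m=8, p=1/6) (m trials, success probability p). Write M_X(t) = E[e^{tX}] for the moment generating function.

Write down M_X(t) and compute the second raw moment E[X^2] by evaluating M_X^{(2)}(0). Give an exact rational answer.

E[X^2] = M′′(0) = 26/9

M_X(t) = (e^(t)/6 + 5/6)^8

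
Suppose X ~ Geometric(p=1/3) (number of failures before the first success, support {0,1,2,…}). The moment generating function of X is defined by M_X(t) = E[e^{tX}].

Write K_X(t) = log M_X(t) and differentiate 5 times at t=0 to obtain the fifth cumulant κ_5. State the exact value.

κ_5 = K^(5)(0) = 2190

M_X(t) = 1/(3*(1 - 2*e^(t)/3))
K_X(t) = log M_X(t) = -log(1 - 2*e^(t)/3) - log(3)
K^(5)(t) = (-48*e^(4*t) - 792*e^(3*t) - 1188*e^(2*t) - 162*e^(t))/(32*e^(5*t) - 240*e^(4*t) + 720*e^(3*t) - 1080*e^(2*t) + 810*e^(t) - 243)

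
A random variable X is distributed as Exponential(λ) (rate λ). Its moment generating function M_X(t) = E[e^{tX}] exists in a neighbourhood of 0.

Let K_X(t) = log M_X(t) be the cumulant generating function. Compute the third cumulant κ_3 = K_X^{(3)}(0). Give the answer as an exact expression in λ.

κ_3 = K^(3)(0) = 2/λ^3

M_X(t) = λ/(λ - t)
K_X(t) = log M_X(t) = log(λ) - log(λ - t)
K^(3)(t) = -2/(-λ^3 + 3*λ^2*t - 3*λ*t^2 + t^3)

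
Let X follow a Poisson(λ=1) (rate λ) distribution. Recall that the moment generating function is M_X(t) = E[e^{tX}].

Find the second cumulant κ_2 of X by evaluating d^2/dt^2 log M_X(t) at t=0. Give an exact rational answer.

κ_2 = D^2[K](0) = 1

M_X(t) = e^(e^(t) - 1)
K_X(t) = log M_X(t) = e^(t) - 1
D^2[K](t) = e^(t)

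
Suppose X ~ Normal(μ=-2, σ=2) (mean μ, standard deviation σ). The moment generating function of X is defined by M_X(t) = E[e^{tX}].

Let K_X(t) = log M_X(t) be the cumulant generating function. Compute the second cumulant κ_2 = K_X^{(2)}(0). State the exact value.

κ_2 = d^2K/dt^2 |_{t=0} = 4

M_X(t) = e^(2*t^2 - 2*t)
K_X(t) = log M_X(t) = 2*t^2 - 2*t
dK/dt = 4*t - 2
d^2K/dt^2 = 4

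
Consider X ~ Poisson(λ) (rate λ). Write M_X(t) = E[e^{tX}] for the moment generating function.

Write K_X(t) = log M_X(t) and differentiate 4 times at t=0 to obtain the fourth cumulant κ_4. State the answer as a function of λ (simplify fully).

M_X(t) = e^(λ*(e^(t) - 1))
K_X(t) = log M_X(t) = λ*(e^(t) - 1)
dK/dt = λ*e^(t)
d^2K/dt^2 = λ*e^(t)
d^3K/dt^3 = λ*e^(t)
d^4K/dt^4 = λ*e^(t)

κ_4 = d^4K/dt^4 |_{t=0} = λ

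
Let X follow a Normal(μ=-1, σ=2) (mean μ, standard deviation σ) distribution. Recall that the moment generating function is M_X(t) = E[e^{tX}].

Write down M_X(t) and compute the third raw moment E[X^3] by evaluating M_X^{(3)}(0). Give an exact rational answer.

E[X^3] = M′′′(0) = -13

M_X(t) = e^(2*t^2 - t)
M′(t) = 4*t*e^(-t)*e^(2*t^2) - e^(-t)*e^(2*t^2)
M′′(t) = (16*t^2*e^(2*t^2) - 8*t*e^(2*t^2) + 5*e^(2*t^2))*e^(-t)
M′′′(t) = (64*t^3*e^(2*t^2) - 48*t^2*e^(2*t^2) + 60*t*e^(2*t^2) - 13*e^(2*t^2))*e^(-t)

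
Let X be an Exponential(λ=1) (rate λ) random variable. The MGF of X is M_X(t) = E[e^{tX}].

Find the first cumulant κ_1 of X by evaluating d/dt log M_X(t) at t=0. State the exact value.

M_X(t) = 1/(1 - t)
K_X(t) = log M_X(t) = -log(1 - t)
K′(t) = -1/(t - 1)

κ_1 = K′(0) = 1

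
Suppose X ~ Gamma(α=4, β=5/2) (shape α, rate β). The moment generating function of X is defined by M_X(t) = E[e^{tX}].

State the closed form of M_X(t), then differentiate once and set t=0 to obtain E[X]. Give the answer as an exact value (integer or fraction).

M_X(t) = 625/(16*(5/2 - t)^4)
M′(t) = -5000/(32*t^5 - 400*t^4 + 2000*t^3 - 5000*t^2 + 6250*t - 3125)

E[X] = M′(0) = 8/5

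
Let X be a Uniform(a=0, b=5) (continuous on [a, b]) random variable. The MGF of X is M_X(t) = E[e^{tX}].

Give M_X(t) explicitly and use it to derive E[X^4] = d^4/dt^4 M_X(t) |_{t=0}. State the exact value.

M_X(t) = (e^(5*t) - 1)/(5*t)
dM/dt = (5*t*e^(5*t) - e^(5*t) + 1)/(5*t^2)
d^2M/dt^2 = (25*t^2*e^(5*t) - 10*t*e^(5*t) + 2*e^(5*t) - 2)/(5*t^3)
d^3M/dt^3 = (125*t^3*e^(5*t) - 75*t^2*e^(5*t) + 30*t*e^(5*t) - 6*e^(5*t) + 6)/(5*t^4)
d^4M/dt^4 = (625*t^4*e^(5*t) - 500*t^3*e^(5*t) + 300*t^2*e^(5*t) - 120*t*e^(5*t) + 24*e^(5*t) - 24)/(5*t^5)

E[X^4] = d^4M/dt^4 |_{t=0} = 125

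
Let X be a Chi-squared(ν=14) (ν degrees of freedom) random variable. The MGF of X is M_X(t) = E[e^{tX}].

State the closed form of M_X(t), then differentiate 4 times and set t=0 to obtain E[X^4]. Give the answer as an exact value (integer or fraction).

E[X^4] = M^(4)(0) = 80640

M_X(t) = (1 - 2*t)^(-7)
M^(4)(t) = -80640/(2048*t^11 - 11264*t^10 + 28160*t^9 - 42240*t^8 + 42240*t^7 - 29568*t^6 + 14784*t^5 - 5280*t^4 + 1320*t^3 - 220*t^2 + 22*t - 1)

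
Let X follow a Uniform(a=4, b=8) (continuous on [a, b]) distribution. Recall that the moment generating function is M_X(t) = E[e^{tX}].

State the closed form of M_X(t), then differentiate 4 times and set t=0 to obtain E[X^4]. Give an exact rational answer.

E[X^4] = d^4M/dt^4 |_{t=0} = 7936/5

M_X(t) = (e^(8*t) - e^(4*t))/(4*t)
dM/dt = (8*t*e^(8*t) - 4*t*e^(4*t) - e^(8*t) + e^(4*t))/(4*t^2)
d^2M/dt^2 = (32*t^2*e^(8*t) - 8*t^2*e^(4*t) - 8*t*e^(8*t) + 4*t*e^(4*t) + e^(8*t) - e^(4*t))/(2*t^3)
d^3M/dt^3 = (256*t^3*e^(8*t) - 32*t^3*e^(4*t) - 96*t^2*e^(8*t) + 24*t^2*e^(4*t) + 24*t*e^(8*t) - 12*t*e^(4*t) - 3*e^(8*t) + 3*e^(4*t))/(2*t^4)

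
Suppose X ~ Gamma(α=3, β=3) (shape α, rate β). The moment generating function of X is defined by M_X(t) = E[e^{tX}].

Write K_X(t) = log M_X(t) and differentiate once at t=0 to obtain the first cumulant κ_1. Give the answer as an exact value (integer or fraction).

κ_1 = K^(1)(0) = 1

M_X(t) = 27/(3 - t)^3
K_X(t) = log M_X(t) = -3*log(3 - t) + 3*log(3)
K^(1)(t) = -3/(t - 3)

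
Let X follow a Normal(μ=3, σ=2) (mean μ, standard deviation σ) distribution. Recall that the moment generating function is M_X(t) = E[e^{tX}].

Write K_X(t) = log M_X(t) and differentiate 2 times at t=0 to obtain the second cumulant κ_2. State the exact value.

M_X(t) = e^(2*t^2 + 3*t)
K_X(t) = log M_X(t) = 2*t^2 + 3*t
dK/dt = 4*t + 3
d^2K/dt^2 = 4

κ_2 = d^2K/dt^2 |_{t=0} = 4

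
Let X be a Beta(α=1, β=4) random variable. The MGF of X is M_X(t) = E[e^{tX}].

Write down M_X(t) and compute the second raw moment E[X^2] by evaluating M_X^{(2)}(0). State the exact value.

M_X(t) = ₁F₁(1; 5; t)
dM/dt = ₁F₁(2; 6; t)/5
d^2M/dt^2 = ₁F₁(3; 7; t)/15

E[X^2] = d^2M/dt^2 |_{t=0} = 1/15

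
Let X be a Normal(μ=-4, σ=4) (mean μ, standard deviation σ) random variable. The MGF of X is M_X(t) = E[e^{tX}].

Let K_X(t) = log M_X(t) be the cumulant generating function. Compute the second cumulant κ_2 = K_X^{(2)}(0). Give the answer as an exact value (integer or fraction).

M_X(t) = e^(8*t^2 - 4*t)
K_X(t) = log M_X(t) = 8*t^2 - 4*t
D^2[K](t) = 16

κ_2 = D^2[K](0) = 16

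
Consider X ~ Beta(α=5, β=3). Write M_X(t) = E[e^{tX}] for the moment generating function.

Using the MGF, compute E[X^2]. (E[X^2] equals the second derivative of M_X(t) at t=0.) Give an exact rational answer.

M_X(t) = ₁F₁(5; 8; t)
dM/dt = 5*₁F₁(6; 9; t)/8
d^2M/dt^2 = 5*₁F₁(7; 10; t)/12

E[X^2] = d^2M/dt^2 |_{t=0} = 5/12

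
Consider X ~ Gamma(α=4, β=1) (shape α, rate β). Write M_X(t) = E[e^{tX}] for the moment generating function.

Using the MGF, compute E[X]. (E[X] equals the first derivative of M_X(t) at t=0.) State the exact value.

M_X(t) = (1 - t)^(-4)
dM/dt = -4/(t^5 - 5*t^4 + 10*t^3 - 10*t^2 + 5*t - 1)

E[X] = dM/dt |_{t=0} = 4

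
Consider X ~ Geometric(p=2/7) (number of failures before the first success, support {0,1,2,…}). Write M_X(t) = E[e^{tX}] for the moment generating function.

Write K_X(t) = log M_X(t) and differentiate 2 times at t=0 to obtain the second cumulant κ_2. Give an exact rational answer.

M_X(t) = 2/(7*(1 - 5*e^(t)/7))
K_X(t) = log M_X(t) = -log(1 - 5*e^(t)/7) - log(7) + log(2)
K^(2)(t) = 35*e^(t)/(25*e^(2*t) - 70*e^(t) + 49)

κ_2 = K^(2)(0) = 35/4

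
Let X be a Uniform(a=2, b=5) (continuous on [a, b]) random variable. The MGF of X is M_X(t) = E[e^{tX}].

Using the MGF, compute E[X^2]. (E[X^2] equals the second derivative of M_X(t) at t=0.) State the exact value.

M_X(t) = (e^(5*t) - e^(2*t))/(3*t)
M′(t) = (5*t*e^(5*t) - 2*t*e^(2*t) - e^(5*t) + e^(2*t))/(3*t^2)
M′′(t) = (25*t^2*e^(5*t) - 4*t^2*e^(2*t) - 10*t*e^(5*t) + 4*t*e^(2*t) + 2*e^(5*t) - 2*e^(2*t))/(3*t^3)

E[X^2] = M′′(0) = 13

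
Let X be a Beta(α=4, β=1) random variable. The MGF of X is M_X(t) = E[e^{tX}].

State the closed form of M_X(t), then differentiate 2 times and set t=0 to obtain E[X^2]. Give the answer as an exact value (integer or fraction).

M_X(t) = ₁F₁(4; 5; t)
dM/dt = 4*₁F₁(5; 6; t)/5
d^2M/dt^2 = 2*₁F₁(6; 7; t)/3

E[X^2] = d^2M/dt^2 |_{t=0} = 2/3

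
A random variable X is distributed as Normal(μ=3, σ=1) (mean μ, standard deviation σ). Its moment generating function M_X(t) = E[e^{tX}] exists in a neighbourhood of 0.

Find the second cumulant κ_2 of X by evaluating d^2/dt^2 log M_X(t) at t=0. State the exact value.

M_X(t) = e^(t^2/2 + 3*t)
K_X(t) = log M_X(t) = t^2/2 + 3*t
K′(t) = t + 3
K′′(t) = 1

κ_2 = K′′(0) = 1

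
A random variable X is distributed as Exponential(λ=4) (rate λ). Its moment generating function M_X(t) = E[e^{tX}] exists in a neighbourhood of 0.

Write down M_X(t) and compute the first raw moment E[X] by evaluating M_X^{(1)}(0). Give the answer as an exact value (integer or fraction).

M_X(t) = 4/(4 - t)
M^(1)(t) = 4/(t^2 - 8*t + 16)

E[X] = M^(1)(0) = 1/4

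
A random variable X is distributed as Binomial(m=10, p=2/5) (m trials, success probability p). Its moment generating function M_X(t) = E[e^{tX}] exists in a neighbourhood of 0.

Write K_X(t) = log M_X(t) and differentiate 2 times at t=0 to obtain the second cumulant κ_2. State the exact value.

M_X(t) = (2*e^(t)/5 + 3/5)^10
K_X(t) = log M_X(t) = 10*log(2*e^(t)/5 + 3/5)
D^2[K](t) = 60*e^(t)/(4*e^(2*t) + 12*e^(t) + 9)

κ_2 = D^2[K](0) = 12/5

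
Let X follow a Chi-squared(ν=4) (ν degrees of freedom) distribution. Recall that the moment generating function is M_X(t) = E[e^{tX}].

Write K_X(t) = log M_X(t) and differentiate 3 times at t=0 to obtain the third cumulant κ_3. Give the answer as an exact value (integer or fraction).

M_X(t) = (1 - 2*t)^(-2)
K_X(t) = log M_X(t) = -2*log(1 - 2*t)
dK/dt = -4/(2*t - 1)
d^2K/dt^2 = 8/(4*t^2 - 4*t + 1)
d^3K/dt^3 = -32/(8*t^3 - 12*t^2 + 6*t - 1)

κ_3 = d^3K/dt^3 |_{t=0} = 32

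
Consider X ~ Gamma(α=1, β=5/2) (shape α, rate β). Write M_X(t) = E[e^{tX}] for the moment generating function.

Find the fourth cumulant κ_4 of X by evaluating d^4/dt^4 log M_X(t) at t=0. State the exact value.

κ_4 = d^4K/dt^4 |_{t=0} = 96/625

M_X(t) = 5/(2*(5/2 - t))
K_X(t) = log M_X(t) = -log(5/2 - t) - log(2) + log(5)
dK/dt = -2/(2*t - 5)
d^2K/dt^2 = 4/(4*t^2 - 20*t + 25)
d^3K/dt^3 = -16/(8*t^3 - 60*t^2 + 150*t - 125)
d^4K/dt^4 = 96/(16*t^4 - 160*t^3 + 600*t^2 - 1000*t + 625)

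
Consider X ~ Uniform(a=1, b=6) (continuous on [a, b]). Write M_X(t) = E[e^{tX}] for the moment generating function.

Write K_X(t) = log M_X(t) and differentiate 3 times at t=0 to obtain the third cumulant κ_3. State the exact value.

κ_3 = d^3K/dt^3 |_{t=0} = 0

M_X(t) = (e^(6*t) - e^(t))/(5*t)
K_X(t) = log M_X(t) = -log(t) + log(e^(6*t) - e^(t)) - log(5)
dK/dt = (6*t*e^(5*t) - t - e^(5*t) + 1)/(t*e^(5*t) - t)
d^2K/dt^2 = (-25*t^2*e^(5*t) + e^(10*t) - 2*e^(5*t) + 1)/(t^2*e^(10*t) - 2*t^2*e^(5*t) + t^2)
d^3K/dt^3 = (125*t^3*e^(10*t) + 125*t^3*e^(5*t) - 2*e^(15*t) + 6*e^(10*t) - 6*e^(5*t) + 2)/(t^3*e^(15*t) - 3*t^3*e^(10*t) + 3*t^3*e^(5*t) - t^3)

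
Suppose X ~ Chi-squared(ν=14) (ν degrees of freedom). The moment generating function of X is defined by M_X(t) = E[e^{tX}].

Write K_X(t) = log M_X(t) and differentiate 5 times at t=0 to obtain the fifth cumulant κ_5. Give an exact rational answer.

M_X(t) = (1 - 2*t)^(-7)
K_X(t) = log M_X(t) = -7*log(1 - 2*t)
D^5[K](t) = -5376/(32*t^5 - 80*t^4 + 80*t^3 - 40*t^2 + 10*t - 1)

κ_5 = D^5[K](0) = 5376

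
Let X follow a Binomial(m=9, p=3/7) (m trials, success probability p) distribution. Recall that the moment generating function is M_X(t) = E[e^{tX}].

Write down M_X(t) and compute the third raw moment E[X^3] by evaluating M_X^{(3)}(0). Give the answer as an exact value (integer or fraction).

M_X(t) = (3*e^(t)/7 + 4/7)^9

E[X^3] = M^(3)(0) = 4077/49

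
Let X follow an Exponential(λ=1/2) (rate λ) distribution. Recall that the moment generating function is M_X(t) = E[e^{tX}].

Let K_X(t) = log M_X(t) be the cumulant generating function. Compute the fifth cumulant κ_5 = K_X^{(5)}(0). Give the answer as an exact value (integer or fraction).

M_X(t) = 1/(2*(1/2 - t))
K_X(t) = log M_X(t) = -log(1/2 - t) - log(2)
dK/dt = -2/(2*t - 1)
d^2K/dt^2 = 4/(4*t^2 - 4*t + 1)
d^3K/dt^3 = -16/(8*t^3 - 12*t^2 + 6*t - 1)
d^4K/dt^4 = 96/(16*t^4 - 32*t^3 + 24*t^2 - 8*t + 1)
d^5K/dt^5 = -768/(32*t^5 - 80*t^4 + 80*t^3 - 40*t^2 + 10*t - 1)

κ_5 = d^5K/dt^5 |_{t=0} = 768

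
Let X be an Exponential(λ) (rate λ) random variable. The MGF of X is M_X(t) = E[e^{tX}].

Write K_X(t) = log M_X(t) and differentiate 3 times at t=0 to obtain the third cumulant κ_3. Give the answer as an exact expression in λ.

M_X(t) = λ/(λ - t)
K_X(t) = log M_X(t) = log(λ) - log(λ - t)
K^(3)(t) = -2/(-λ^3 + 3*λ^2*t - 3*λ*t^2 + t^3)

κ_3 = K^(3)(0) = 2/λ^3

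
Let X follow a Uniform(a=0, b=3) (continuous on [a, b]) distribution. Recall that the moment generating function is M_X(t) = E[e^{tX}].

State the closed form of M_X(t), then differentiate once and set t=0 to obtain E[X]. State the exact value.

M_X(t) = (e^(3*t) - 1)/(3*t)
D[M](t) = (3*t*e^(3*t) - e^(3*t) + 1)/(3*t^2)

E[X] = D[M](0) = 3/2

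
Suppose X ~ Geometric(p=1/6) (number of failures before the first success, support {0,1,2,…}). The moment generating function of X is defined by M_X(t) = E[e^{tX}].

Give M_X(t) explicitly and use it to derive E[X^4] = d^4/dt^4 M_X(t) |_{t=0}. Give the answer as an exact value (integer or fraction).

E[X^4] = D^4[M](0) = 19855

M_X(t) = 1/(6*(1 - 5*e^(t)/6))
D^4[M](t) = (-625*e^(4*t) - 8250*e^(3*t) - 9900*e^(2*t) - 1080*e^(t))/(3125*e^(5*t) - 18750*e^(4*t) + 45000*e^(3*t) - 54000*e^(2*t) + 32400*e^(t) - 7776)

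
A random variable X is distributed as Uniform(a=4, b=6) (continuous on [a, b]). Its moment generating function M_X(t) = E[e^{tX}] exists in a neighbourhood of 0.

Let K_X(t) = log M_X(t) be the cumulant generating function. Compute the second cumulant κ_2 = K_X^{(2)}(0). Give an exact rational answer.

M_X(t) = (e^(6*t) - e^(4*t))/(2*t)
K_X(t) = log M_X(t) = -log(t) + log(e^(6*t) - e^(4*t)) - log(2)
K^(2)(t) = (-4*t^2*e^(2*t) + e^(4*t) - 2*e^(2*t) + 1)/(t^2*e^(4*t) - 2*t^2*e^(2*t) + t^2)

κ_2 = K^(2)(0) = 1/3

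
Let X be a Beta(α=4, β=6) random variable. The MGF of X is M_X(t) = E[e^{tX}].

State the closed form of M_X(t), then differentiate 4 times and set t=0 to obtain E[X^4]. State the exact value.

E[X^4] = M′′′′(0) = 7/143

M_X(t) = ₁F₁(4; 10; t)
M′(t) = 2*₁F₁(5; 11; t)/5
M′′(t) = 2*₁F₁(6; 12; t)/11
M′′′(t) = ₁F₁(7; 13; t)/11
M′′′′(t) = 7*₁F₁(8; 14; t)/143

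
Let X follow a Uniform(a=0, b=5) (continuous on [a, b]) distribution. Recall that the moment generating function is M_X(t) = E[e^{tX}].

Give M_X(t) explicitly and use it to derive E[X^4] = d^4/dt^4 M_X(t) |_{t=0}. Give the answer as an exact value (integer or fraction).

E[X^4] = d^4M/dt^4 |_{t=0} = 125

M_X(t) = (e^(5*t) - 1)/(5*t)
dM/dt = (5*t*e^(5*t) - e^(5*t) + 1)/(5*t^2)
d^2M/dt^2 = (25*t^2*e^(5*t) - 10*t*e^(5*t) + 2*e^(5*t) - 2)/(5*t^3)
d^3M/dt^3 = (125*t^3*e^(5*t) - 75*t^2*e^(5*t) + 30*t*e^(5*t) - 6*e^(5*t) + 6)/(5*t^4)
d^4M/dt^4 = (625*t^4*e^(5*t) - 500*t^3*e^(5*t) + 300*t^2*e^(5*t) - 120*t*e^(5*t) + 24*e^(5*t) - 24)/(5*t^5)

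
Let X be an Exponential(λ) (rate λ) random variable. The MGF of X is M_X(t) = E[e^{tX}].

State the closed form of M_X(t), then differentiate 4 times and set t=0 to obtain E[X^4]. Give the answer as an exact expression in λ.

E[X^4] = M^(4)(0) = 24/λ^4

M_X(t) = λ/(λ - t)
M^(4)(t) = -24*λ/(-λ^5 + 5*λ^4*t - 10*λ^3*t^2 + 10*λ^2*t^3 - 5*λ*t^4 + t^5)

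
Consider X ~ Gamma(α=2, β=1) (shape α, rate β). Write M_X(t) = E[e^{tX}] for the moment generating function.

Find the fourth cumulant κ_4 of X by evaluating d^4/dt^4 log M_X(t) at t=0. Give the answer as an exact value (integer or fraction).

M_X(t) = (1 - t)^(-2)
K_X(t) = log M_X(t) = -2*log(1 - t)
D^4[K](t) = 12/(t^4 - 4*t^3 + 6*t^2 - 4*t + 1)

κ_4 = D^4[K](0) = 12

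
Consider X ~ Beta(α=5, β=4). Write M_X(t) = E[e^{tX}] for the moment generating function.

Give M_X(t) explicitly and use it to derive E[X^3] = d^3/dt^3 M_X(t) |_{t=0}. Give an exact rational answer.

E[X^3] = M′′′(0) = 7/33

M_X(t) = ₁F₁(5; 9; t)
M′(t) = 5*₁F₁(6; 10; t)/9
M′′(t) = ₁F₁(7; 11; t)/3
M′′′(t) = 7*₁F₁(8; 12; t)/33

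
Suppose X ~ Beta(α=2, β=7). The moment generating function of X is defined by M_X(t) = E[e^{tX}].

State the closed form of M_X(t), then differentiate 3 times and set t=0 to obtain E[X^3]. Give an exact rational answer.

E[X^3] = M′′′(0) = 4/165

M_X(t) = ₁F₁(2; 9; t)
M′(t) = 2*₁F₁(3; 10; t)/9
M′′(t) = ₁F₁(4; 11; t)/15
M′′′(t) = 4*₁F₁(5; 12; t)/165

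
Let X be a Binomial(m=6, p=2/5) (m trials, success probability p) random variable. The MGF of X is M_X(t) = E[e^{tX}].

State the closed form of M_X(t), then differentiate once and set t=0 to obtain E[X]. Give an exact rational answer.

E[X] = M^(1)(0) = 12/5

M_X(t) = (2*e^(t)/5 + 3/5)^6
M^(1)(t) = 384*e^(6*t)/15625 + 576*e^(5*t)/3125 + 1728*e^(4*t)/3125 + 2592*e^(3*t)/3125 + 1944*e^(2*t)/3125 + 2916*e^(t)/15625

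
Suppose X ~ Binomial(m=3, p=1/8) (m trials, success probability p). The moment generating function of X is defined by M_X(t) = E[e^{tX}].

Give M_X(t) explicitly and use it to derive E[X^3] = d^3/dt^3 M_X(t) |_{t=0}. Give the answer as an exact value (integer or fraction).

M_X(t) = (e^(t)/8 + 7/8)^3
dM/dt = 3*e^(3*t)/512 + 21*e^(2*t)/256 + 147*e^(t)/512
d^2M/dt^2 = 9*e^(3*t)/512 + 21*e^(2*t)/128 + 147*e^(t)/512
d^3M/dt^3 = 27*e^(3*t)/512 + 21*e^(2*t)/64 + 147*e^(t)/512

E[X^3] = d^3M/dt^3 |_{t=0} = 171/256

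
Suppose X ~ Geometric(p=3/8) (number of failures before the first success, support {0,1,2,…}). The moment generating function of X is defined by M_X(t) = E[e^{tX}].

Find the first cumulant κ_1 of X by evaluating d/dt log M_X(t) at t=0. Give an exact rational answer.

M_X(t) = 3/(8*(1 - 5*e^(t)/8))
K_X(t) = log M_X(t) = -log(1 - 5*e^(t)/8) - 3*log(2) + log(3)
K^(1)(t) = -5*e^(t)/(5*e^(t) - 8)

κ_1 = K^(1)(0) = 5/3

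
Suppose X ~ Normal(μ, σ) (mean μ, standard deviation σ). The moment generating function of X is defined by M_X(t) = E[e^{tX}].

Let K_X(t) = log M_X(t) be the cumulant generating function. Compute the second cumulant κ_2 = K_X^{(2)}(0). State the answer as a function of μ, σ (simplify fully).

κ_2 = d^2K/dt^2 |_{t=0} = σ^2

M_X(t) = e^(μ*t + σ^2*t^2/2)
K_X(t) = log M_X(t) = μ*t + σ^2*t^2/2
dK/dt = μ + σ^2*t
d^2K/dt^2 = σ^2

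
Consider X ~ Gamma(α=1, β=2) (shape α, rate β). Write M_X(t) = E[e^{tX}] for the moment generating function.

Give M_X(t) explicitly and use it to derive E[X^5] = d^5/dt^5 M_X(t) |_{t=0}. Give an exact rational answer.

E[X^5] = M′′′′′(0) = 15/4

M_X(t) = 2/(2 - t)
M′(t) = 2/(t^2 - 4*t + 4)
M′′(t) = -4/(t^3 - 6*t^2 + 12*t - 8)
M′′′(t) = 12/(t^4 - 8*t^3 + 24*t^2 - 32*t + 16)
M′′′′(t) = -48/(t^5 - 10*t^4 + 40*t^3 - 80*t^2 + 80*t - 32)
M′′′′′(t) = 240/(t^6 - 12*t^5 + 60*t^4 - 160*t^3 + 240*t^2 - 192*t + 64)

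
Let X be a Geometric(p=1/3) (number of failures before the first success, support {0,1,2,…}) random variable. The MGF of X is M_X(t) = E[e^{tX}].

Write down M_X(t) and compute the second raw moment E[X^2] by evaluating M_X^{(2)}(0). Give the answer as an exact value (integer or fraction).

M_X(t) = 1/(3*(1 - 2*e^(t)/3))
M^(2)(t) = (-4*e^(2*t) - 6*e^(t))/(8*e^(3*t) - 36*e^(2*t) + 54*e^(t) - 27)

E[X^2] = M^(2)(0) = 10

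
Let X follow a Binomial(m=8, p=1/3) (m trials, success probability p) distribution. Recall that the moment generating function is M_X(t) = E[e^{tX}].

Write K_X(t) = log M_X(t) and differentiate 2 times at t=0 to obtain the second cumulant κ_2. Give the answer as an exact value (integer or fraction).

M_X(t) = (e^(t)/3 + 2/3)^8
K_X(t) = log M_X(t) = 8*log(e^(t)/3 + 2/3)
K′(t) = 8*e^(t)/(e^(t) + 2)
K′′(t) = 16*e^(t)/(e^(2*t) + 4*e^(t) + 4)

κ_2 = K′′(0) = 16/9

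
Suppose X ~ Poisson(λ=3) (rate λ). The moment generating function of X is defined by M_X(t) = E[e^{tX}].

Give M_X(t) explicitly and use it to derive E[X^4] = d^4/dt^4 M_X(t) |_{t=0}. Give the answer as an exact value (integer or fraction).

E[X^4] = M^(4)(0) = 309

M_X(t) = e^(3*e^(t) - 3)
M^(4)(t) = (81*e^(4*t)*e^(3*e^(t)) + 162*e^(3*t)*e^(3*e^(t)) + 63*e^(2*t)*e^(3*e^(t)) + 3*e^(t)*e^(3*e^(t)))*e^(-3)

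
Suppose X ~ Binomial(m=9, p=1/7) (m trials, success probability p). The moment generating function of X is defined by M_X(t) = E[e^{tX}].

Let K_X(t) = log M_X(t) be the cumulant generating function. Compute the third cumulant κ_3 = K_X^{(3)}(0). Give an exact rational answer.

M_X(t) = (e^(t)/7 + 6/7)^9
K_X(t) = log M_X(t) = 9*log(e^(t)/7 + 6/7)
D^3[K](t) = (-54*e^(2*t) + 324*e^(t))/(e^(3*t) + 18*e^(2*t) + 108*e^(t) + 216)

κ_3 = D^3[K](0) = 270/343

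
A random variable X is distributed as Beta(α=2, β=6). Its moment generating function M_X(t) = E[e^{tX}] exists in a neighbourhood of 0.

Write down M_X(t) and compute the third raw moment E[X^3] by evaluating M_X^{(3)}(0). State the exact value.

M_X(t) = ₁F₁(2; 8; t)
M′(t) = ₁F₁(3; 9; t)/4
M′′(t) = ₁F₁(4; 10; t)/12
M′′′(t) = ₁F₁(5; 11; t)/30

E[X^3] = M′′′(0) = 1/30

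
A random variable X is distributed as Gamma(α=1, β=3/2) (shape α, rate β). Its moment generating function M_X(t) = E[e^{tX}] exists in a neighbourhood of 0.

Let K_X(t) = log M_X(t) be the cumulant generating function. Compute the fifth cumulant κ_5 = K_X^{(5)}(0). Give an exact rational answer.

κ_5 = K′′′′′(0) = 256/81

M_X(t) = 3/(2*(3/2 - t))
K_X(t) = log M_X(t) = -log(3/2 - t) - log(2) + log(3)
K′(t) = -2/(2*t - 3)
K′′(t) = 4/(4*t^2 - 12*t + 9)
K′′′(t) = -16/(8*t^3 - 36*t^2 + 54*t - 27)
K′′′′(t) = 96/(16*t^4 - 96*t^3 + 216*t^2 - 216*t + 81)
K′′′′′(t) = -768/(32*t^5 - 240*t^4 + 720*t^3 - 1080*t^2 + 810*t - 243)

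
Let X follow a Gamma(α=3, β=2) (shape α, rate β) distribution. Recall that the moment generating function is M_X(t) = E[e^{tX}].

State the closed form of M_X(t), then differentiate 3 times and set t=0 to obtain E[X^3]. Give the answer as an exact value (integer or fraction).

E[X^3] = d^3M/dt^3 |_{t=0} = 15/2

M_X(t) = 8/(2 - t)^3
dM/dt = 24/(t^4 - 8*t^3 + 24*t^2 - 32*t + 16)
d^2M/dt^2 = -96/(t^5 - 10*t^4 + 40*t^3 - 80*t^2 + 80*t - 32)
d^3M/dt^3 = 480/(t^6 - 12*t^5 + 60*t^4 - 160*t^3 + 240*t^2 - 192*t + 64)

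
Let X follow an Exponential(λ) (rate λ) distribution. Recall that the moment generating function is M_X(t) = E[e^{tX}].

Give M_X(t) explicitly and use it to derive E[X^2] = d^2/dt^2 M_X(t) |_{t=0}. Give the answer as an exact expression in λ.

M_X(t) = λ/(λ - t)
M′(t) = λ/(λ^2 - 2*λ*t + t^2)
M′′(t) = -2*λ/(-λ^3 + 3*λ^2*t - 3*λ*t^2 + t^3)

E[X^2] = M′′(0) = 2/λ^2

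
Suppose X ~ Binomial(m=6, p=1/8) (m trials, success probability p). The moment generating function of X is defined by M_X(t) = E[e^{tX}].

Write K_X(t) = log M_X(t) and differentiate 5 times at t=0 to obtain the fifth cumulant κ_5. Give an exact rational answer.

M_X(t) = (e^(t)/8 + 7/8)^6
K_X(t) = log M_X(t) = 6*log(e^(t)/8 + 7/8)
dK/dt = 6*e^(t)/(e^(t) + 7)
d^2K/dt^2 = 42*e^(t)/(e^(2*t) + 14*e^(t) + 49)
d^3K/dt^3 = (-42*e^(2*t) + 294*e^(t))/(e^(3*t) + 21*e^(2*t) + 147*e^(t) + 343)
d^4K/dt^4 = (42*e^(3*t) - 1176*e^(2*t) + 2058*e^(t))/(e^(4*t) + 28*e^(3*t) + 294*e^(2*t) + 1372*e^(t) + 2401)
d^5K/dt^5 = (-42*e^(4*t) + 3234*e^(3*t) - 22638*e^(2*t) + 14406*e^(t))/(e^(5*t) + 35*e^(4*t) + 490*e^(3*t) + 3430*e^(2*t) + 12005*e^(t) + 16807)

κ_5 = d^5K/dt^5 |_{t=0} = -315/2048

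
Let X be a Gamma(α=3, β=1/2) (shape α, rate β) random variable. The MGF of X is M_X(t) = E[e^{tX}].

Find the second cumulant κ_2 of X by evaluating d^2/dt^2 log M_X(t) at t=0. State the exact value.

κ_2 = d^2K/dt^2 |_{t=0} = 12

M_X(t) = 1/(8*(1/2 - t)^3)
K_X(t) = log M_X(t) = -3*log(1/2 - t) - 3*log(2)
dK/dt = -6/(2*t - 1)
d^2K/dt^2 = 12/(4*t^2 - 4*t + 1)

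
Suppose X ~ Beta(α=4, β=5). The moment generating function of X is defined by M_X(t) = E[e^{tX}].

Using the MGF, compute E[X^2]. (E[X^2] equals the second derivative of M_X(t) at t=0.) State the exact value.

M_X(t) = ₁F₁(4; 9; t)
dM/dt = 4*₁F₁(5; 10; t)/9
d^2M/dt^2 = 2*₁F₁(6; 11; t)/9

E[X^2] = d^2M/dt^2 |_{t=0} = 2/9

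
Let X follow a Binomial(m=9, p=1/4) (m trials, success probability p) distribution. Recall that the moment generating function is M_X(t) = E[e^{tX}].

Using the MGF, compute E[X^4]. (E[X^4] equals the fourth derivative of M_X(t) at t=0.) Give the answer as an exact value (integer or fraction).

M_X(t) = (e^(t)/4 + 3/4)^9

E[X^4] = d^4M/dt^4 |_{t=0} = 1485/16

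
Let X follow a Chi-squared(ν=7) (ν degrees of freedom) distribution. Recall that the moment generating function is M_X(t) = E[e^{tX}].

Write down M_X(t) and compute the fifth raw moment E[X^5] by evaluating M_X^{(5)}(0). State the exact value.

M_X(t) = (1 - 2*t)^(-7/2)
M′(t) = 7/(16*t^4*√(1 - 2*t) - 32*t^3*√(1 - 2*t) + 24*t^2*√(1 - 2*t) - 8*t*√(1 - 2*t) + √(1 - 2*t))
M′′(t) = -63/(32*t^5*√(1 - 2*t) - 80*t^4*√(1 - 2*t) + 80*t^3*√(1 - 2*t) - 40*t^2*√(1 - 2*t) + 10*t*√(1 - 2*t) - √(1 - 2*t))
M′′′(t) = 693/(64*t^6*√(1 - 2*t) - 192*t^5*√(1 - 2*t) + 240*t^4*√(1 - 2*t) - 160*t^3*√(1 - 2*t) + 60*t^2*√(1 - 2*t) - 12*t*√(1 - 2*t) + √(1 - 2*t))

E[X^5] = M′′′′′(0) = 135135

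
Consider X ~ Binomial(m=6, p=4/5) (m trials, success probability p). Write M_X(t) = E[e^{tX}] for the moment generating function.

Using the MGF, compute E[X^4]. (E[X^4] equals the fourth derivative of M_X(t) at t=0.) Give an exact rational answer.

E[X^4] = M′′′′(0) = 81912/125

M_X(t) = (4*e^(t)/5 + 1/5)^6
M′(t) = 24576*e^(6*t)/15625 + 6144*e^(5*t)/3125 + 3072*e^(4*t)/3125 + 768*e^(3*t)/3125 + 96*e^(2*t)/3125 + 24*e^(t)/15625
M′′(t) = 147456*e^(6*t)/15625 + 6144*e^(5*t)/625 + 12288*e^(4*t)/3125 + 2304*e^(3*t)/3125 + 192*e^(2*t)/3125 + 24*e^(t)/15625
M′′′(t) = 884736*e^(6*t)/15625 + 6144*e^(5*t)/125 + 49152*e^(4*t)/3125 + 6912*e^(3*t)/3125 + 384*e^(2*t)/3125 + 24*e^(t)/15625
M′′′′(t) = 5308416*e^(6*t)/15625 + 6144*e^(5*t)/25 + 196608*e^(4*t)/3125 + 20736*e^(3*t)/3125 + 768*e^(2*t)/3125 + 24*e^(t)/15625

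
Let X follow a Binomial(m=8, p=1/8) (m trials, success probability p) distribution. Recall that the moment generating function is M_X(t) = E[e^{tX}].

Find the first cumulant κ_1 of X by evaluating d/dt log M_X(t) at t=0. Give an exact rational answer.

κ_1 = K′(0) = 1

M_X(t) = (e^(t)/8 + 7/8)^8
K_X(t) = log M_X(t) = 8*log(e^(t)/8 + 7/8)
K′(t) = 8*e^(t)/(e^(t) + 7)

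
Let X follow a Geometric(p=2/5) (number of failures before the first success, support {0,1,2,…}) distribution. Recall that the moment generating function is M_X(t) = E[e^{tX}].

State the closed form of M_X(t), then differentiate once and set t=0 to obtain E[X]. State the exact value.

M_X(t) = 2/(5*(1 - 3*e^(t)/5))
dM/dt = 6*e^(t)/(9*e^(2*t) - 30*e^(t) + 25)

E[X] = dM/dt |_{t=0} = 3/2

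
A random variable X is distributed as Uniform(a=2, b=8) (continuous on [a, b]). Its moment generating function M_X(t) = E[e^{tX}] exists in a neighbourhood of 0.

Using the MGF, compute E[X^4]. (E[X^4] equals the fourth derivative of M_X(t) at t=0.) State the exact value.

M_X(t) = (e^(8*t) - e^(2*t))/(6*t)
dM/dt = (8*t*e^(8*t) - 2*t*e^(2*t) - e^(8*t) + e^(2*t))/(6*t^2)
d^2M/dt^2 = (32*t^2*e^(8*t) - 2*t^2*e^(2*t) - 8*t*e^(8*t) + 2*t*e^(2*t) + e^(8*t) - e^(2*t))/(3*t^3)
d^3M/dt^3 = (256*t^3*e^(8*t) - 4*t^3*e^(2*t) - 96*t^2*e^(8*t) + 6*t^2*e^(2*t) + 24*t*e^(8*t) - 6*t*e^(2*t) - 3*e^(8*t) + 3*e^(2*t))/(3*t^4)

E[X^4] = d^4M/dt^4 |_{t=0} = 5456/5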